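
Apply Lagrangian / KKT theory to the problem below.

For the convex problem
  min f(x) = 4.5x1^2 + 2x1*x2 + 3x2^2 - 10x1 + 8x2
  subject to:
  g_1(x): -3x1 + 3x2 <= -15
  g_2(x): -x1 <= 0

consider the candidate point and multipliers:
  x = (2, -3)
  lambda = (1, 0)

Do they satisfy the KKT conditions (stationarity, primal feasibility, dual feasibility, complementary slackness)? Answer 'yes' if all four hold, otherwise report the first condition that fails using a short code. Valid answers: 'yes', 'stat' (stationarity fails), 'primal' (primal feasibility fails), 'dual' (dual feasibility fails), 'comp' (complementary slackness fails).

Gradient of f: grad f(x) = Q x + c = (2, -6)
Constraint values g_i(x) = a_i^T x - b_i:
  g_1((2, -3)) = 0
  g_2((2, -3)) = -2
Stationarity residual: grad f(x) + sum_i lambda_i a_i = (-1, -3)
  -> stationarity FAILS
Primal feasibility (all g_i <= 0): OK
Dual feasibility (all lambda_i >= 0): OK
Complementary slackness (lambda_i * g_i(x) = 0 for all i): OK

Verdict: the first failing condition is stationarity -> stat.

stat


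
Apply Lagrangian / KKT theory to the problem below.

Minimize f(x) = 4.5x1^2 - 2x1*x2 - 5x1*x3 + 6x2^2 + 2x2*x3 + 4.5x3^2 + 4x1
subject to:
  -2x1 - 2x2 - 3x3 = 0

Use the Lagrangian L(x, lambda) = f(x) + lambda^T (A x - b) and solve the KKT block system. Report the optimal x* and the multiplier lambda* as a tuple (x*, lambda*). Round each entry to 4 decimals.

Form the Lagrangian:
  L(x, lambda) = (1/2) x^T Q x + c^T x + lambda^T (A x - b)
Stationarity (grad_x L = 0): Q x + c + A^T lambda = 0.
Primal feasibility: A x = b.

This gives the KKT block system:
  [ Q   A^T ] [ x     ]   [-c ]
  [ A    0  ] [ lambda ] = [ b ]

Solving the linear system:
  x*      = (-0.2166, 0.065, 0.1011)
  lambda* = (0.7076)
  f(x*)   = -0.4332

x* = (-0.2166, 0.065, 0.1011), lambda* = (0.7076)


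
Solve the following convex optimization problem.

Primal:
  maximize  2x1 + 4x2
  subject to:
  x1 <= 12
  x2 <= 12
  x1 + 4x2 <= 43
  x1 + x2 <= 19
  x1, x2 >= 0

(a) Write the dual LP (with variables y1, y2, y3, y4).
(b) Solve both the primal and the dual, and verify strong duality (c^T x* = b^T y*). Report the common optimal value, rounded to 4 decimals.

The standard primal-dual pair for 'max c^T x s.t. A x <= b, x >= 0' is:
  Dual:  min b^T y  s.t.  A^T y >= c,  y >= 0.

So the dual LP is:
  minimize  12y1 + 12y2 + 43y3 + 19y4
  subject to:
    y1 + y3 + y4 >= 2
    y2 + 4y3 + y4 >= 4
    y1, y2, y3, y4 >= 0

Solving the primal: x* = (11, 8).
  primal value c^T x* = 54.
Solving the dual: y* = (0, 0, 0.6667, 1.3333).
  dual value b^T y* = 54.
Strong duality: c^T x* = b^T y*. Confirmed.

54


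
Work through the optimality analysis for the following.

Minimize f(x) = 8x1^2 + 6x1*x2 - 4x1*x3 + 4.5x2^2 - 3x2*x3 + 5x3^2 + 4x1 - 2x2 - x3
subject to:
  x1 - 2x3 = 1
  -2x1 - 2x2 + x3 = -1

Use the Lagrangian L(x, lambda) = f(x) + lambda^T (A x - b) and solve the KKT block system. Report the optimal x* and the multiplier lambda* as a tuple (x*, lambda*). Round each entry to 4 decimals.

Form the Lagrangian:
  L(x, lambda) = (1/2) x^T Q x + c^T x + lambda^T (A x - b)
Stationarity (grad_x L = 0): Q x + c + A^T lambda = 0.
Primal feasibility: A x = b.

This gives the KKT block system:
  [ Q   A^T ] [ x     ]   [-c ]
  [ A    0  ] [ lambda ] = [ b ]

Solving the linear system:
  x*      = (-0.2195, 0.4146, -0.6098)
  lambda* = (-3.1707, 1.122)
  f(x*)   = 1.5976

x* = (-0.2195, 0.4146, -0.6098), lambda* = (-3.1707, 1.122)


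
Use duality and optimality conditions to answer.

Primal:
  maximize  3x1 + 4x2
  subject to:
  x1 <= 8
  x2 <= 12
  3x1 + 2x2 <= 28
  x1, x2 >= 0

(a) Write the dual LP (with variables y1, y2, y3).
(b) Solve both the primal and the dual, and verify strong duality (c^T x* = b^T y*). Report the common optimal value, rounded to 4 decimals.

The standard primal-dual pair for 'max c^T x s.t. A x <= b, x >= 0' is:
  Dual:  min b^T y  s.t.  A^T y >= c,  y >= 0.

So the dual LP is:
  minimize  8y1 + 12y2 + 28y3
  subject to:
    y1 + 3y3 >= 3
    y2 + 2y3 >= 4
    y1, y2, y3 >= 0

Solving the primal: x* = (1.3333, 12).
  primal value c^T x* = 52.
Solving the dual: y* = (0, 2, 1).
  dual value b^T y* = 52.
Strong duality: c^T x* = b^T y*. Confirmed.

52


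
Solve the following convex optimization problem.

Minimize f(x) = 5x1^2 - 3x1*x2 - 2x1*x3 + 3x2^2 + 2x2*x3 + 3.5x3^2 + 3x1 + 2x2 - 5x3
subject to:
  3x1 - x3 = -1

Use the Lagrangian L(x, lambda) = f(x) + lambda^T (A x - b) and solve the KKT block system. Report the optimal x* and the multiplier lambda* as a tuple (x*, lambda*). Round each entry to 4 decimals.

Form the Lagrangian:
  L(x, lambda) = (1/2) x^T Q x + c^T x + lambda^T (A x - b)
Stationarity (grad_x L = 0): Q x + c + A^T lambda = 0.
Primal feasibility: A x = b.

This gives the KKT block system:
  [ Q   A^T ] [ x     ]   [-c ]
  [ A    0  ] [ lambda ] = [ b ]

Solving the linear system:
  x*      = (-0.084, -0.6246, 0.7479)
  lambda* = (-0.8459)
  f(x*)   = -3.0434

x* = (-0.084, -0.6246, 0.7479), lambda* = (-0.8459)


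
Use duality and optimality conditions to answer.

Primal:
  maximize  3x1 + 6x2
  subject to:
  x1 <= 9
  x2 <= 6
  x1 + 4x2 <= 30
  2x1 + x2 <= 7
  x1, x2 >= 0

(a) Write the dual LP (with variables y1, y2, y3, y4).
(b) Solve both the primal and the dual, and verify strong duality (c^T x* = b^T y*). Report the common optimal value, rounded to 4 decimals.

The standard primal-dual pair for 'max c^T x s.t. A x <= b, x >= 0' is:
  Dual:  min b^T y  s.t.  A^T y >= c,  y >= 0.

So the dual LP is:
  minimize  9y1 + 6y2 + 30y3 + 7y4
  subject to:
    y1 + y3 + 2y4 >= 3
    y2 + 4y3 + y4 >= 6
    y1, y2, y3, y4 >= 0

Solving the primal: x* = (0.5, 6).
  primal value c^T x* = 37.5.
Solving the dual: y* = (0, 4.5, 0, 1.5).
  dual value b^T y* = 37.5.
Strong duality: c^T x* = b^T y*. Confirmed.

37.5


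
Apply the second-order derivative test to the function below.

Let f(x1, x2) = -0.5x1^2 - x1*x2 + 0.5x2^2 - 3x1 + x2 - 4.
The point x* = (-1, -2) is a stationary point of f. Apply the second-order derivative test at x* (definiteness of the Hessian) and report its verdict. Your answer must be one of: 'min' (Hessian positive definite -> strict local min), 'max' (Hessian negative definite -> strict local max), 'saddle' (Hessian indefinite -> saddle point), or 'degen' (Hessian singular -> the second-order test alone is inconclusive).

Compute the Hessian H = grad^2 f:
  H = [[-1, -1], [-1, 1]]
Verify stationarity: grad f(x*) = H x* + g = (0, 0).
Eigenvalues of H: -1.4142, 1.4142.
Eigenvalues have mixed signs, so H is indefinite -> x* is a saddle point.

saddle


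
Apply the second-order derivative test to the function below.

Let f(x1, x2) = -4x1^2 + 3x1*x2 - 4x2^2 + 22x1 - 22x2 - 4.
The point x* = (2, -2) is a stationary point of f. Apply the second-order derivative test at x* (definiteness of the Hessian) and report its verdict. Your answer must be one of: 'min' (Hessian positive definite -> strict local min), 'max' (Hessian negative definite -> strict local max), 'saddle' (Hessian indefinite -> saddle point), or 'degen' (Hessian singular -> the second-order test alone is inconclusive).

Compute the Hessian H = grad^2 f:
  H = [[-8, 3], [3, -8]]
Verify stationarity: grad f(x*) = H x* + g = (0, 0).
Eigenvalues of H: -11, -5.
Both eigenvalues < 0, so H is negative definite -> x* is a strict local max.

max


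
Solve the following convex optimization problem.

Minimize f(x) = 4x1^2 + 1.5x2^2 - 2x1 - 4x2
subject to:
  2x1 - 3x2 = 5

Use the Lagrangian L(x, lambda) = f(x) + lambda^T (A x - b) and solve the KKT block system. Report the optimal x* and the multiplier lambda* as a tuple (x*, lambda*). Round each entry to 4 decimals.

Form the Lagrangian:
  L(x, lambda) = (1/2) x^T Q x + c^T x + lambda^T (A x - b)
Stationarity (grad_x L = 0): Q x + c + A^T lambda = 0.
Primal feasibility: A x = b.

This gives the KKT block system:
  [ Q   A^T ] [ x     ]   [-c ]
  [ A    0  ] [ lambda ] = [ b ]

Solving the linear system:
  x*      = (0.8571, -1.0952)
  lambda* = (-2.4286)
  f(x*)   = 7.4048

x* = (0.8571, -1.0952), lambda* = (-2.4286)


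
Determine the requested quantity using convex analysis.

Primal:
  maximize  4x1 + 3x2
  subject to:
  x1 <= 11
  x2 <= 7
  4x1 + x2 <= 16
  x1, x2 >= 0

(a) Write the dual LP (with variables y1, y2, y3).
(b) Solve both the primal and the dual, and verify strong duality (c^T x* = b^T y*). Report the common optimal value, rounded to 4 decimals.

The standard primal-dual pair for 'max c^T x s.t. A x <= b, x >= 0' is:
  Dual:  min b^T y  s.t.  A^T y >= c,  y >= 0.

So the dual LP is:
  minimize  11y1 + 7y2 + 16y3
  subject to:
    y1 + 4y3 >= 4
    y2 + y3 >= 3
    y1, y2, y3 >= 0

Solving the primal: x* = (2.25, 7).
  primal value c^T x* = 30.
Solving the dual: y* = (0, 2, 1).
  dual value b^T y* = 30.
Strong duality: c^T x* = b^T y*. Confirmed.

30


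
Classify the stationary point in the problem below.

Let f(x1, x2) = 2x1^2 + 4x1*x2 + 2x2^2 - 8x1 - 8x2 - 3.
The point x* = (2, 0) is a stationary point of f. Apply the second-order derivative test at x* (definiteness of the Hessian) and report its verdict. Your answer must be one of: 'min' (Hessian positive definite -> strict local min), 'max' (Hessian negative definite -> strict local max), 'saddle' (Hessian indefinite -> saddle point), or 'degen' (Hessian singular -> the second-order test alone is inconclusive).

Compute the Hessian H = grad^2 f:
  H = [[4, 4], [4, 4]]
Verify stationarity: grad f(x*) = H x* + g = (0, 0).
Eigenvalues of H: 0, 8.
H has a zero eigenvalue (singular; positive semidefinite but not definite), so H is neither positive definite, negative definite, nor indefinite. The second-order test alone is inconclusive -> degen.
(Indeed, f is constant along the null direction of H through x*, so x* is not a strict local extremum.)

degen


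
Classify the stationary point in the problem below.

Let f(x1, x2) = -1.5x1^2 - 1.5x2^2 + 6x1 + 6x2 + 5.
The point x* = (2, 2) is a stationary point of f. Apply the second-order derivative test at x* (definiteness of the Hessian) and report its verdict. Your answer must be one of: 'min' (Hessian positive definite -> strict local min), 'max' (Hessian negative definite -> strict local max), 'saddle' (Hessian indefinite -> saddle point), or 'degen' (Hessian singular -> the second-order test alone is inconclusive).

Compute the Hessian H = grad^2 f:
  H = [[-3, 0], [0, -3]]
Verify stationarity: grad f(x*) = H x* + g = (0, 0).
Eigenvalues of H: -3, -3.
Both eigenvalues < 0, so H is negative definite -> x* is a strict local max.

max


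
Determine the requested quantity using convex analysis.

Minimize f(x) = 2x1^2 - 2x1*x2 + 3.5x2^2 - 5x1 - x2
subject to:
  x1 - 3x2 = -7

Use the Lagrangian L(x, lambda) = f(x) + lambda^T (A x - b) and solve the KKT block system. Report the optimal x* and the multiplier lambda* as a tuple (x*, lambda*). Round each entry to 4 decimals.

Form the Lagrangian:
  L(x, lambda) = (1/2) x^T Q x + c^T x + lambda^T (A x - b)
Stationarity (grad_x L = 0): Q x + c + A^T lambda = 0.
Primal feasibility: A x = b.

This gives the KKT block system:
  [ Q   A^T ] [ x     ]   [-c ]
  [ A    0  ] [ lambda ] = [ b ]

Solving the linear system:
  x*      = (1.3226, 2.7742)
  lambda* = (5.2581)
  f(x*)   = 13.7097

x* = (1.3226, 2.7742), lambda* = (5.2581)


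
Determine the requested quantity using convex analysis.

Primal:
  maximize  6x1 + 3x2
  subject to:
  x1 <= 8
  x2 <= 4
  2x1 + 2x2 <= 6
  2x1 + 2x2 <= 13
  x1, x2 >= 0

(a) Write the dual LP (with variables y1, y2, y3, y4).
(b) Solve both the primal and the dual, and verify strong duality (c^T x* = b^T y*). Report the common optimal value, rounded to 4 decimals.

The standard primal-dual pair for 'max c^T x s.t. A x <= b, x >= 0' is:
  Dual:  min b^T y  s.t.  A^T y >= c,  y >= 0.

So the dual LP is:
  minimize  8y1 + 4y2 + 6y3 + 13y4
  subject to:
    y1 + 2y3 + 2y4 >= 6
    y2 + 2y3 + 2y4 >= 3
    y1, y2, y3, y4 >= 0

Solving the primal: x* = (3, 0).
  primal value c^T x* = 18.
Solving the dual: y* = (0, 0, 3, 0).
  dual value b^T y* = 18.
Strong duality: c^T x* = b^T y*. Confirmed.

18


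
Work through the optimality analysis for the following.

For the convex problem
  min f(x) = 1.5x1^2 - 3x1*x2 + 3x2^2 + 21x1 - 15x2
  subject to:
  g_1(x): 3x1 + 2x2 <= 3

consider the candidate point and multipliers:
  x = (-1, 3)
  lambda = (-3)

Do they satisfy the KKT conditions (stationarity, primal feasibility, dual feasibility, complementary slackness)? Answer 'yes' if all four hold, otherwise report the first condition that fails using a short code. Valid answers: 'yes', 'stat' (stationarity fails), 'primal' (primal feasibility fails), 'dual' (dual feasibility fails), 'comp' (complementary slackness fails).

Gradient of f: grad f(x) = Q x + c = (9, 6)
Constraint values g_i(x) = a_i^T x - b_i:
  g_1((-1, 3)) = 0
Stationarity residual: grad f(x) + sum_i lambda_i a_i = (0, 0)
  -> stationarity OK
Primal feasibility (all g_i <= 0): OK
Dual feasibility (all lambda_i >= 0): FAILS
Complementary slackness (lambda_i * g_i(x) = 0 for all i): OK

Verdict: the first failing condition is dual_feasibility -> dual.

dual


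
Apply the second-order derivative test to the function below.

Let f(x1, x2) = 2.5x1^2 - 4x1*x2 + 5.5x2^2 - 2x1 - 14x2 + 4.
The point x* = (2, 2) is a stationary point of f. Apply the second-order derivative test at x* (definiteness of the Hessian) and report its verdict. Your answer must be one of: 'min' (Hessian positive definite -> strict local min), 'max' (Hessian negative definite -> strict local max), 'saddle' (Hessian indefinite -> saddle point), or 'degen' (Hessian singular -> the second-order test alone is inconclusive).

Compute the Hessian H = grad^2 f:
  H = [[5, -4], [-4, 11]]
Verify stationarity: grad f(x*) = H x* + g = (0, 0).
Eigenvalues of H: 3, 13.
Both eigenvalues > 0, so H is positive definite -> x* is a strict local min.

min


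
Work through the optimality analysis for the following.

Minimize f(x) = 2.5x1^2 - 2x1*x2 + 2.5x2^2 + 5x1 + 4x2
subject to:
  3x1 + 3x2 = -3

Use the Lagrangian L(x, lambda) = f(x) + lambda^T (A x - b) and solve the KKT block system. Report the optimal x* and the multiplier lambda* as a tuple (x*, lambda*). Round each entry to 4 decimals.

Form the Lagrangian:
  L(x, lambda) = (1/2) x^T Q x + c^T x + lambda^T (A x - b)
Stationarity (grad_x L = 0): Q x + c + A^T lambda = 0.
Primal feasibility: A x = b.

This gives the KKT block system:
  [ Q   A^T ] [ x     ]   [-c ]
  [ A    0  ] [ lambda ] = [ b ]

Solving the linear system:
  x*      = (-0.5714, -0.4286)
  lambda* = (-1)
  f(x*)   = -3.7857

x* = (-0.5714, -0.4286), lambda* = (-1)


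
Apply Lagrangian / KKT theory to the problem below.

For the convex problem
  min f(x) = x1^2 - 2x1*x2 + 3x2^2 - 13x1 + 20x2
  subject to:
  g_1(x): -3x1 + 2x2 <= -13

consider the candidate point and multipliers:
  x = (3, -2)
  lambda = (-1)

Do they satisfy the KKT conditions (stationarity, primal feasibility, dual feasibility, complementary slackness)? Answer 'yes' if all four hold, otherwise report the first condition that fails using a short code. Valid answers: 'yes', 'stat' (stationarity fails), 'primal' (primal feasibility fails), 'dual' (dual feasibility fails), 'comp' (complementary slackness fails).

Gradient of f: grad f(x) = Q x + c = (-3, 2)
Constraint values g_i(x) = a_i^T x - b_i:
  g_1((3, -2)) = 0
Stationarity residual: grad f(x) + sum_i lambda_i a_i = (0, 0)
  -> stationarity OK
Primal feasibility (all g_i <= 0): OK
Dual feasibility (all lambda_i >= 0): FAILS
Complementary slackness (lambda_i * g_i(x) = 0 for all i): OK

Verdict: the first failing condition is dual_feasibility -> dual.

dual


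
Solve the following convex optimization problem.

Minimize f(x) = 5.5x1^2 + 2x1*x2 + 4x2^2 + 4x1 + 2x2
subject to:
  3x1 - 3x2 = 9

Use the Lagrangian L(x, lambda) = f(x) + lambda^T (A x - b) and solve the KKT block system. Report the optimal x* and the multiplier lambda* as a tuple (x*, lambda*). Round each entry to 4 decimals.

Form the Lagrangian:
  L(x, lambda) = (1/2) x^T Q x + c^T x + lambda^T (A x - b)
Stationarity (grad_x L = 0): Q x + c + A^T lambda = 0.
Primal feasibility: A x = b.

This gives the KKT block system:
  [ Q   A^T ] [ x     ]   [-c ]
  [ A    0  ] [ lambda ] = [ b ]

Solving the linear system:
  x*      = (1.0435, -1.9565)
  lambda* = (-3.8551)
  f(x*)   = 17.4783

x* = (1.0435, -1.9565), lambda* = (-3.8551)


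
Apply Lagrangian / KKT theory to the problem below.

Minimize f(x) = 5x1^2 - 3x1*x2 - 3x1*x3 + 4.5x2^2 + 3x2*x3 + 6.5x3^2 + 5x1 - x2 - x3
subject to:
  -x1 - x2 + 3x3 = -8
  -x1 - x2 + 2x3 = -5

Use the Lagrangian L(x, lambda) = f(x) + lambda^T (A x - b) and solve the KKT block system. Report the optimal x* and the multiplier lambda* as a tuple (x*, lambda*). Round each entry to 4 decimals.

Form the Lagrangian:
  L(x, lambda) = (1/2) x^T Q x + c^T x + lambda^T (A x - b)
Stationarity (grad_x L = 0): Q x + c + A^T lambda = 0.
Primal feasibility: A x = b.

This gives the KKT block system:
  [ Q   A^T ] [ x     ]   [-c ]
  [ A    0  ] [ lambda ] = [ b ]

Solving the linear system:
  x*      = (-1.44, 0.44, -3)
  lambda* = (37.8, -39.52)
  f(x*)   = 50.08

x* = (-1.44, 0.44, -3), lambda* = (37.8, -39.52)


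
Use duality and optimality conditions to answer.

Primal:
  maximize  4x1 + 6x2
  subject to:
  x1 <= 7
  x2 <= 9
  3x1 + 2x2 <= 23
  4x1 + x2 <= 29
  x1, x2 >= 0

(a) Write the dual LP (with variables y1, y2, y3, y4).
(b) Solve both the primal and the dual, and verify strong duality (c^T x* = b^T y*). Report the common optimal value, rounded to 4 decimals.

The standard primal-dual pair for 'max c^T x s.t. A x <= b, x >= 0' is:
  Dual:  min b^T y  s.t.  A^T y >= c,  y >= 0.

So the dual LP is:
  minimize  7y1 + 9y2 + 23y3 + 29y4
  subject to:
    y1 + 3y3 + 4y4 >= 4
    y2 + 2y3 + y4 >= 6
    y1, y2, y3, y4 >= 0

Solving the primal: x* = (1.6667, 9).
  primal value c^T x* = 60.6667.
Solving the dual: y* = (0, 3.3333, 1.3333, 0).
  dual value b^T y* = 60.6667.
Strong duality: c^T x* = b^T y*. Confirmed.

60.6667


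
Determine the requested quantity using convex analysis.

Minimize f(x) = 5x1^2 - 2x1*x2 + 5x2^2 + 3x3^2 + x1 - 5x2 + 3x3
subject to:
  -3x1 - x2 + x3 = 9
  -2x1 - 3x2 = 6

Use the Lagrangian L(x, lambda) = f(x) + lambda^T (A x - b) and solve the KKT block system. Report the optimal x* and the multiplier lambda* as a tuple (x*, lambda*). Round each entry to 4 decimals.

Form the Lagrangian:
  L(x, lambda) = (1/2) x^T Q x + c^T x + lambda^T (A x - b)
Stationarity (grad_x L = 0): Q x + c + A^T lambda = 0.
Primal feasibility: A x = b.

This gives the KKT block system:
  [ Q   A^T ] [ x     ]   [-c ]
  [ A    0  ] [ lambda ] = [ b ]

Solving the linear system:
  x*      = (-2.5446, -0.3036, 1.0625)
  lambda* = (-9.375, 2.1429)
  f(x*)   = 36.8393

x* = (-2.5446, -0.3036, 1.0625), lambda* = (-9.375, 2.1429)


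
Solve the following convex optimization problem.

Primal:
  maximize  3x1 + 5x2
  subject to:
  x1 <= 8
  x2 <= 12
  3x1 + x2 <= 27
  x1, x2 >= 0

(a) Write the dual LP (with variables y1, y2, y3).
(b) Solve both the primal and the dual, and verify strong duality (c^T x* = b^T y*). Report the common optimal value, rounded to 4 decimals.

The standard primal-dual pair for 'max c^T x s.t. A x <= b, x >= 0' is:
  Dual:  min b^T y  s.t.  A^T y >= c,  y >= 0.

So the dual LP is:
  minimize  8y1 + 12y2 + 27y3
  subject to:
    y1 + 3y3 >= 3
    y2 + y3 >= 5
    y1, y2, y3 >= 0

Solving the primal: x* = (5, 12).
  primal value c^T x* = 75.
Solving the dual: y* = (0, 4, 1).
  dual value b^T y* = 75.
Strong duality: c^T x* = b^T y*. Confirmed.

75


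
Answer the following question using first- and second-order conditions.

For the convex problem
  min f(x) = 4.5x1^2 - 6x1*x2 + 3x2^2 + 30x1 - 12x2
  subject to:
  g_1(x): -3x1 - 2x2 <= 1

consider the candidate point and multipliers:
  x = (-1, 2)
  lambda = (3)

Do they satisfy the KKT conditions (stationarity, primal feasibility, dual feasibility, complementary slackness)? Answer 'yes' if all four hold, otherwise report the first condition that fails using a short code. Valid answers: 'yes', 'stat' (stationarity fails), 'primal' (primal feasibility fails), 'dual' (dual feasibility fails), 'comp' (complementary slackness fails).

Gradient of f: grad f(x) = Q x + c = (9, 6)
Constraint values g_i(x) = a_i^T x - b_i:
  g_1((-1, 2)) = -2
Stationarity residual: grad f(x) + sum_i lambda_i a_i = (0, 0)
  -> stationarity OK
Primal feasibility (all g_i <= 0): OK
Dual feasibility (all lambda_i >= 0): OK
Complementary slackness (lambda_i * g_i(x) = 0 for all i): FAILS

Verdict: the first failing condition is complementary_slackness -> comp.

comp


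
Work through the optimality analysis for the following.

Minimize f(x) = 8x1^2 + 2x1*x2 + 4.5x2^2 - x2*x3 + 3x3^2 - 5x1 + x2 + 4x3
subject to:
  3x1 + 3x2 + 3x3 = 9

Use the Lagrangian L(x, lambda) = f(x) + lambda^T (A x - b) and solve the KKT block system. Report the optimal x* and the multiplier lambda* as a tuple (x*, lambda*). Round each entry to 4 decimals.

Form the Lagrangian:
  L(x, lambda) = (1/2) x^T Q x + c^T x + lambda^T (A x - b)
Stationarity (grad_x L = 0): Q x + c + A^T lambda = 0.
Primal feasibility: A x = b.

This gives the KKT block system:
  [ Q   A^T ] [ x     ]   [-c ]
  [ A    0  ] [ lambda ] = [ b ]

Solving the linear system:
  x*      = (0.8294, 0.9727, 1.198)
  lambda* = (-3.405)
  f(x*)   = 16.1314

x* = (0.8294, 0.9727, 1.198), lambda* = (-3.405)


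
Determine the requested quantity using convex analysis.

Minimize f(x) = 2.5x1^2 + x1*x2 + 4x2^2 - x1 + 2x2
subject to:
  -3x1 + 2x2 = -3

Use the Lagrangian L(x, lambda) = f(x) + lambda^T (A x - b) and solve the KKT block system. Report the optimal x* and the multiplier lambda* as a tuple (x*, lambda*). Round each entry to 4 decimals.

Form the Lagrangian:
  L(x, lambda) = (1/2) x^T Q x + c^T x + lambda^T (A x - b)
Stationarity (grad_x L = 0): Q x + c + A^T lambda = 0.
Primal feasibility: A x = b.

This gives the KKT block system:
  [ Q   A^T ] [ x     ]   [-c ]
  [ A    0  ] [ lambda ] = [ b ]

Solving the linear system:
  x*      = (0.6731, -0.4904)
  lambda* = (0.625)
  f(x*)   = 0.1106

x* = (0.6731, -0.4904), lambda* = (0.625)


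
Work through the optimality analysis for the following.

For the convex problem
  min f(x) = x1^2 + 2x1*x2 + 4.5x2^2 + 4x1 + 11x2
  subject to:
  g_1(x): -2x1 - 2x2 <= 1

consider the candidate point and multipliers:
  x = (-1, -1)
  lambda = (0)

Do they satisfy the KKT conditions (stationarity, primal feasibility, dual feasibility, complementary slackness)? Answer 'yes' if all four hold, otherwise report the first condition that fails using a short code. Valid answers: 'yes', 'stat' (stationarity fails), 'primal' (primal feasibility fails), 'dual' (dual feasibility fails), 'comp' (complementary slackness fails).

Gradient of f: grad f(x) = Q x + c = (0, 0)
Constraint values g_i(x) = a_i^T x - b_i:
  g_1((-1, -1)) = 3
Stationarity residual: grad f(x) + sum_i lambda_i a_i = (0, 0)
  -> stationarity OK
Primal feasibility (all g_i <= 0): FAILS
Dual feasibility (all lambda_i >= 0): OK
Complementary slackness (lambda_i * g_i(x) = 0 for all i): OK

Verdict: the first failing condition is primal_feasibility -> primal.

primal


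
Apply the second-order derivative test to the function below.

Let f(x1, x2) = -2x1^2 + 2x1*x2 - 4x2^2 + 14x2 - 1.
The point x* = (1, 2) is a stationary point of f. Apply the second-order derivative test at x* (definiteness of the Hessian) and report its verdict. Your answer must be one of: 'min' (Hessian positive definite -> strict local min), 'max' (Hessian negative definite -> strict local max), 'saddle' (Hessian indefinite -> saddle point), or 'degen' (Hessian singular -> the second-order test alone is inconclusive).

Compute the Hessian H = grad^2 f:
  H = [[-4, 2], [2, -8]]
Verify stationarity: grad f(x*) = H x* + g = (0, 0).
Eigenvalues of H: -8.8284, -3.1716.
Both eigenvalues < 0, so H is negative definite -> x* is a strict local max.

max


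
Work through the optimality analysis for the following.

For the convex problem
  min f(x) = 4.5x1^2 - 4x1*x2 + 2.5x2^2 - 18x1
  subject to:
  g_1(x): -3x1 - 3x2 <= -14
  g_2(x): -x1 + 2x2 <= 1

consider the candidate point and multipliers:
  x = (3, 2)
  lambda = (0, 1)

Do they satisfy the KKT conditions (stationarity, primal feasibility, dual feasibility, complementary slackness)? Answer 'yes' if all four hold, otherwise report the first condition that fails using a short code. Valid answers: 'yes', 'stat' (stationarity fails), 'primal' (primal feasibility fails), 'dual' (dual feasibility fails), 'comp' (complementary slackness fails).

Gradient of f: grad f(x) = Q x + c = (1, -2)
Constraint values g_i(x) = a_i^T x - b_i:
  g_1((3, 2)) = -1
  g_2((3, 2)) = 0
Stationarity residual: grad f(x) + sum_i lambda_i a_i = (0, 0)
  -> stationarity OK
Primal feasibility (all g_i <= 0): OK
Dual feasibility (all lambda_i >= 0): OK
Complementary slackness (lambda_i * g_i(x) = 0 for all i): OK

Verdict: yes, KKT holds.

yes


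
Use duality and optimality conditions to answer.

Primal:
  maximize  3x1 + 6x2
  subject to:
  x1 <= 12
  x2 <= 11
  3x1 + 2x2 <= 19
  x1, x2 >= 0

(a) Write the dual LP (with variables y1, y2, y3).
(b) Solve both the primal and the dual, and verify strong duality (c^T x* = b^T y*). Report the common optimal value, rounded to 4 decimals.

The standard primal-dual pair for 'max c^T x s.t. A x <= b, x >= 0' is:
  Dual:  min b^T y  s.t.  A^T y >= c,  y >= 0.

So the dual LP is:
  minimize  12y1 + 11y2 + 19y3
  subject to:
    y1 + 3y3 >= 3
    y2 + 2y3 >= 6
    y1, y2, y3 >= 0

Solving the primal: x* = (0, 9.5).
  primal value c^T x* = 57.
Solving the dual: y* = (0, 0, 3).
  dual value b^T y* = 57.
Strong duality: c^T x* = b^T y*. Confirmed.

57


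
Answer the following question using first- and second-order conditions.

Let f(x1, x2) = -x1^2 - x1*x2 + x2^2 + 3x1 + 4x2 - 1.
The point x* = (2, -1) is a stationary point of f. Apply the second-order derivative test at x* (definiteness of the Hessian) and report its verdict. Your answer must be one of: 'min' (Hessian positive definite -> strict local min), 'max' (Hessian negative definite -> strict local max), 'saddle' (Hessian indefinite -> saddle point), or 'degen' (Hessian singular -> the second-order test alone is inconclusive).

Compute the Hessian H = grad^2 f:
  H = [[-2, -1], [-1, 2]]
Verify stationarity: grad f(x*) = H x* + g = (0, 0).
Eigenvalues of H: -2.2361, 2.2361.
Eigenvalues have mixed signs, so H is indefinite -> x* is a saddle point.

saddle


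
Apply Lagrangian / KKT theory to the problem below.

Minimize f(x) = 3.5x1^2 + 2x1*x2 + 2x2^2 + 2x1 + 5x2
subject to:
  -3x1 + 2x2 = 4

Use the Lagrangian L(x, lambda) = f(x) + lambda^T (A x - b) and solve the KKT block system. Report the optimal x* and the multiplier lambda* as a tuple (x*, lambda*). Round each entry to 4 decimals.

Form the Lagrangian:
  L(x, lambda) = (1/2) x^T Q x + c^T x + lambda^T (A x - b)
Stationarity (grad_x L = 0): Q x + c + A^T lambda = 0.
Primal feasibility: A x = b.

This gives the KKT block system:
  [ Q   A^T ] [ x     ]   [-c ]
  [ A    0  ] [ lambda ] = [ b ]

Solving the linear system:
  x*      = (-1.1591, 0.2614)
  lambda* = (-1.8636)
  f(x*)   = 3.2216

x* = (-1.1591, 0.2614), lambda* = (-1.8636)


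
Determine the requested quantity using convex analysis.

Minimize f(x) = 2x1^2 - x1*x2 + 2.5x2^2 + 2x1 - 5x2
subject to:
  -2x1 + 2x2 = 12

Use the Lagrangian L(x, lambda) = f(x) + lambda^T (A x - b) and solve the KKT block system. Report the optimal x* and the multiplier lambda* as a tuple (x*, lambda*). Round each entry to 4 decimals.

Form the Lagrangian:
  L(x, lambda) = (1/2) x^T Q x + c^T x + lambda^T (A x - b)
Stationarity (grad_x L = 0): Q x + c + A^T lambda = 0.
Primal feasibility: A x = b.

This gives the KKT block system:
  [ Q   A^T ] [ x     ]   [-c ]
  [ A    0  ] [ lambda ] = [ b ]

Solving the linear system:
  x*      = (-3, 3)
  lambda* = (-6.5)
  f(x*)   = 28.5

x* = (-3, 3), lambda* = (-6.5)


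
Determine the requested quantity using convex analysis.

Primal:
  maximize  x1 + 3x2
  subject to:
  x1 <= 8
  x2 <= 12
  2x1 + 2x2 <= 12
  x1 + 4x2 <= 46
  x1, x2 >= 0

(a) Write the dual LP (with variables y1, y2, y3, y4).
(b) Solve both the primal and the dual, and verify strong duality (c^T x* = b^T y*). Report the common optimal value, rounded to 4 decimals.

The standard primal-dual pair for 'max c^T x s.t. A x <= b, x >= 0' is:
  Dual:  min b^T y  s.t.  A^T y >= c,  y >= 0.

So the dual LP is:
  minimize  8y1 + 12y2 + 12y3 + 46y4
  subject to:
    y1 + 2y3 + y4 >= 1
    y2 + 2y3 + 4y4 >= 3
    y1, y2, y3, y4 >= 0

Solving the primal: x* = (0, 6).
  primal value c^T x* = 18.
Solving the dual: y* = (0, 0, 1.5, 0).
  dual value b^T y* = 18.
Strong duality: c^T x* = b^T y*. Confirmed.

18


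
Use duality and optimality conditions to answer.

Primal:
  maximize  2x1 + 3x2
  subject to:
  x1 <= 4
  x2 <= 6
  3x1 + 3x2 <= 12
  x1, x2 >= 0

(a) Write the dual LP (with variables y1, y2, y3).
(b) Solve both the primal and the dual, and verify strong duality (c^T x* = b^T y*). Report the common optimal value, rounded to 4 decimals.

The standard primal-dual pair for 'max c^T x s.t. A x <= b, x >= 0' is:
  Dual:  min b^T y  s.t.  A^T y >= c,  y >= 0.

So the dual LP is:
  minimize  4y1 + 6y2 + 12y3
  subject to:
    y1 + 3y3 >= 2
    y2 + 3y3 >= 3
    y1, y2, y3 >= 0

Solving the primal: x* = (0, 4).
  primal value c^T x* = 12.
Solving the dual: y* = (0, 0, 1).
  dual value b^T y* = 12.
Strong duality: c^T x* = b^T y*. Confirmed.

12


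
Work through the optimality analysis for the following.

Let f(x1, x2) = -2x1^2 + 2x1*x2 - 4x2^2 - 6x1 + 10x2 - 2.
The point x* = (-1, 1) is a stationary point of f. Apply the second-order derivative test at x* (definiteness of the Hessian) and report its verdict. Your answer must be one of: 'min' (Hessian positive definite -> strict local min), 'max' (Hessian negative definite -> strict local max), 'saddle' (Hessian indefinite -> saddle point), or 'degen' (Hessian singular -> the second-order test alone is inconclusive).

Compute the Hessian H = grad^2 f:
  H = [[-4, 2], [2, -8]]
Verify stationarity: grad f(x*) = H x* + g = (0, 0).
Eigenvalues of H: -8.8284, -3.1716.
Both eigenvalues < 0, so H is negative definite -> x* is a strict local max.

max


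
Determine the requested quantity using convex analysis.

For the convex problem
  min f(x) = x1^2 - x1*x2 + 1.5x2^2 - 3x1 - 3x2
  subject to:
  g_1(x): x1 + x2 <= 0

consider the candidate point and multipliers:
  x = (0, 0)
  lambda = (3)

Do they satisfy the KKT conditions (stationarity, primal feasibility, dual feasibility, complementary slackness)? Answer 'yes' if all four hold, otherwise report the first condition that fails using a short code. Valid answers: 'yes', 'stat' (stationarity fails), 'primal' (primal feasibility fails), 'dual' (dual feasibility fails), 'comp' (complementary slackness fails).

Gradient of f: grad f(x) = Q x + c = (-3, -3)
Constraint values g_i(x) = a_i^T x - b_i:
  g_1((0, 0)) = 0
Stationarity residual: grad f(x) + sum_i lambda_i a_i = (0, 0)
  -> stationarity OK
Primal feasibility (all g_i <= 0): OK
Dual feasibility (all lambda_i >= 0): OK
Complementary slackness (lambda_i * g_i(x) = 0 for all i): OK

Verdict: yes, KKT holds.

yes


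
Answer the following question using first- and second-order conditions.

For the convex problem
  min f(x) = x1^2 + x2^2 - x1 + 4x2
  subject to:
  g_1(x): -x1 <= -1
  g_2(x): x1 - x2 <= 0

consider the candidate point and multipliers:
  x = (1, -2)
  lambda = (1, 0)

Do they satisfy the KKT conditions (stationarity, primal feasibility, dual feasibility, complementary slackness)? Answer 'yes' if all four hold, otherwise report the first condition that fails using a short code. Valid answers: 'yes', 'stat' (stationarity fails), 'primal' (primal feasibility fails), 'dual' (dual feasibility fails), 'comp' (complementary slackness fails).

Gradient of f: grad f(x) = Q x + c = (1, 0)
Constraint values g_i(x) = a_i^T x - b_i:
  g_1((1, -2)) = 0
  g_2((1, -2)) = 3
Stationarity residual: grad f(x) + sum_i lambda_i a_i = (0, 0)
  -> stationarity OK
Primal feasibility (all g_i <= 0): FAILS
Dual feasibility (all lambda_i >= 0): OK
Complementary slackness (lambda_i * g_i(x) = 0 for all i): OK

Verdict: the first failing condition is primal_feasibility -> primal.

primal


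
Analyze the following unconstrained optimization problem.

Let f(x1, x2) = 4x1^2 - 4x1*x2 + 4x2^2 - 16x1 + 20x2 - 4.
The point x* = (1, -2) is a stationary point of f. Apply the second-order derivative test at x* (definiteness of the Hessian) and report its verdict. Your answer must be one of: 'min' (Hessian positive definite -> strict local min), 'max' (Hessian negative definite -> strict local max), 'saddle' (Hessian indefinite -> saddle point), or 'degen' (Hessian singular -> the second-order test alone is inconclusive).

Compute the Hessian H = grad^2 f:
  H = [[8, -4], [-4, 8]]
Verify stationarity: grad f(x*) = H x* + g = (0, 0).
Eigenvalues of H: 4, 12.
Both eigenvalues > 0, so H is positive definite -> x* is a strict local min.

min


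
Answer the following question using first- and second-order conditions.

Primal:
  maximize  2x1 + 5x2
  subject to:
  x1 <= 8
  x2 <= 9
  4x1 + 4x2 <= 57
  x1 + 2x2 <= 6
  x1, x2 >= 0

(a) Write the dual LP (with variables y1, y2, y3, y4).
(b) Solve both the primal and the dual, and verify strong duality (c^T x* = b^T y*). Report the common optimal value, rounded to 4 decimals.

The standard primal-dual pair for 'max c^T x s.t. A x <= b, x >= 0' is:
  Dual:  min b^T y  s.t.  A^T y >= c,  y >= 0.

So the dual LP is:
  minimize  8y1 + 9y2 + 57y3 + 6y4
  subject to:
    y1 + 4y3 + y4 >= 2
    y2 + 4y3 + 2y4 >= 5
    y1, y2, y3, y4 >= 0

Solving the primal: x* = (0, 3).
  primal value c^T x* = 15.
Solving the dual: y* = (0, 0, 0, 2.5).
  dual value b^T y* = 15.
Strong duality: c^T x* = b^T y*. Confirmed.

15


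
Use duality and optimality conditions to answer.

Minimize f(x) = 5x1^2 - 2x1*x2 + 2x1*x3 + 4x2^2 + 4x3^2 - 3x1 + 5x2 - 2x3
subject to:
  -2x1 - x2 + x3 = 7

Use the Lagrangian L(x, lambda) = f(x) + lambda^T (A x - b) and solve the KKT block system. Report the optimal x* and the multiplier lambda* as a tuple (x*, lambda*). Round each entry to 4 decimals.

Form the Lagrangian:
  L(x, lambda) = (1/2) x^T Q x + c^T x + lambda^T (A x - b)
Stationarity (grad_x L = 0): Q x + c + A^T lambda = 0.
Primal feasibility: A x = b.

This gives the KKT block system:
  [ Q   A^T ] [ x     ]   [-c ]
  [ A    0  ] [ lambda ] = [ b ]

Solving the linear system:
  x*      = (-1.7647, -1.9228, 1.5478)
  lambda* = (-6.8529)
  f(x*)   = 20.2776

x* = (-1.7647, -1.9228, 1.5478), lambda* = (-6.8529)


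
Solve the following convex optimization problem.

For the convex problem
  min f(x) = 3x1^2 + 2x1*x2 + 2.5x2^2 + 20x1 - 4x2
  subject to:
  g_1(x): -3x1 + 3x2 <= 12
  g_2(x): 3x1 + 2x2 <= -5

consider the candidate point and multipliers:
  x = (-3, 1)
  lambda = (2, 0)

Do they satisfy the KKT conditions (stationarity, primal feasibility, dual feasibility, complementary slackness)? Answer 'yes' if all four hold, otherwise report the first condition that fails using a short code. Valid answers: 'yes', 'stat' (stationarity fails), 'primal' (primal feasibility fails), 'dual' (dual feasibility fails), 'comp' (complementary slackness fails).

Gradient of f: grad f(x) = Q x + c = (4, -5)
Constraint values g_i(x) = a_i^T x - b_i:
  g_1((-3, 1)) = 0
  g_2((-3, 1)) = -2
Stationarity residual: grad f(x) + sum_i lambda_i a_i = (-2, 1)
  -> stationarity FAILS
Primal feasibility (all g_i <= 0): OK
Dual feasibility (all lambda_i >= 0): OK
Complementary slackness (lambda_i * g_i(x) = 0 for all i): OK

Verdict: the first failing condition is stationarity -> stat.

stat


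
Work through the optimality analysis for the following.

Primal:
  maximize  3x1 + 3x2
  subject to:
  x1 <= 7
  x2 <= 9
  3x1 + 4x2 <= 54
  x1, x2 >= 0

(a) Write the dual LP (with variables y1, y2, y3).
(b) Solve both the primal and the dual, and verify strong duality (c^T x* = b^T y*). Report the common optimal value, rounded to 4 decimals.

The standard primal-dual pair for 'max c^T x s.t. A x <= b, x >= 0' is:
  Dual:  min b^T y  s.t.  A^T y >= c,  y >= 0.

So the dual LP is:
  minimize  7y1 + 9y2 + 54y3
  subject to:
    y1 + 3y3 >= 3
    y2 + 4y3 >= 3
    y1, y2, y3 >= 0

Solving the primal: x* = (7, 8.25).
  primal value c^T x* = 45.75.
Solving the dual: y* = (0.75, 0, 0.75).
  dual value b^T y* = 45.75.
Strong duality: c^T x* = b^T y*. Confirmed.

45.75


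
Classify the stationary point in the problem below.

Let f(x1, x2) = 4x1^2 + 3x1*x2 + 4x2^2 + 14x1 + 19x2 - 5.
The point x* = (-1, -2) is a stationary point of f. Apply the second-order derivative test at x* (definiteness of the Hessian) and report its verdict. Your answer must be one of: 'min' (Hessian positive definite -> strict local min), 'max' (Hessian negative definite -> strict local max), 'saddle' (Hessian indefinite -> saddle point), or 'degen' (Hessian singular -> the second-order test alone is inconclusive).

Compute the Hessian H = grad^2 f:
  H = [[8, 3], [3, 8]]
Verify stationarity: grad f(x*) = H x* + g = (0, 0).
Eigenvalues of H: 5, 11.
Both eigenvalues > 0, so H is positive definite -> x* is a strict local min.

min


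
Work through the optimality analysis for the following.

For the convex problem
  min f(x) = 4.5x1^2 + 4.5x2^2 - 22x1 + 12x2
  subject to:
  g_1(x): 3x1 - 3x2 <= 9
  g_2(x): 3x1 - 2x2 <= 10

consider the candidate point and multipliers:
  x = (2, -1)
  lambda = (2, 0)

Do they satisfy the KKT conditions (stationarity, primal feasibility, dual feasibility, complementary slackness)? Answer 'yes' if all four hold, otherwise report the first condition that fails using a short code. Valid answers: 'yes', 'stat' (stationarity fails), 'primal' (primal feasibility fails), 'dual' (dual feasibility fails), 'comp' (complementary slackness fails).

Gradient of f: grad f(x) = Q x + c = (-4, 3)
Constraint values g_i(x) = a_i^T x - b_i:
  g_1((2, -1)) = 0
  g_2((2, -1)) = -2
Stationarity residual: grad f(x) + sum_i lambda_i a_i = (2, -3)
  -> stationarity FAILS
Primal feasibility (all g_i <= 0): OK
Dual feasibility (all lambda_i >= 0): OK
Complementary slackness (lambda_i * g_i(x) = 0 for all i): OK

Verdict: the first failing condition is stationarity -> stat.

stat


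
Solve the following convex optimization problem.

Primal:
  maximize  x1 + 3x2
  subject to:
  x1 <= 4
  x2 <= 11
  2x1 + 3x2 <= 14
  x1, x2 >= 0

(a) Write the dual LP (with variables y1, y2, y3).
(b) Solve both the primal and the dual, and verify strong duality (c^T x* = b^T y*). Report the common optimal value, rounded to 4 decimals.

The standard primal-dual pair for 'max c^T x s.t. A x <= b, x >= 0' is:
  Dual:  min b^T y  s.t.  A^T y >= c,  y >= 0.

So the dual LP is:
  minimize  4y1 + 11y2 + 14y3
  subject to:
    y1 + 2y3 >= 1
    y2 + 3y3 >= 3
    y1, y2, y3 >= 0

Solving the primal: x* = (0, 4.6667).
  primal value c^T x* = 14.
Solving the dual: y* = (0, 0, 1).
  dual value b^T y* = 14.
Strong duality: c^T x* = b^T y*. Confirmed.

14


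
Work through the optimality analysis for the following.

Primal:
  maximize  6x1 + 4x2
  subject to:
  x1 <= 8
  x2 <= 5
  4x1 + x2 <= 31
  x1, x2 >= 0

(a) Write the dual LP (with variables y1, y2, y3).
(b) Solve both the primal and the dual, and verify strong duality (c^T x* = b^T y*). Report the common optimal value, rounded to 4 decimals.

The standard primal-dual pair for 'max c^T x s.t. A x <= b, x >= 0' is:
  Dual:  min b^T y  s.t.  A^T y >= c,  y >= 0.

So the dual LP is:
  minimize  8y1 + 5y2 + 31y3
  subject to:
    y1 + 4y3 >= 6
    y2 + y3 >= 4
    y1, y2, y3 >= 0

Solving the primal: x* = (6.5, 5).
  primal value c^T x* = 59.
Solving the dual: y* = (0, 2.5, 1.5).
  dual value b^T y* = 59.
Strong duality: c^T x* = b^T y*. Confirmed.

59


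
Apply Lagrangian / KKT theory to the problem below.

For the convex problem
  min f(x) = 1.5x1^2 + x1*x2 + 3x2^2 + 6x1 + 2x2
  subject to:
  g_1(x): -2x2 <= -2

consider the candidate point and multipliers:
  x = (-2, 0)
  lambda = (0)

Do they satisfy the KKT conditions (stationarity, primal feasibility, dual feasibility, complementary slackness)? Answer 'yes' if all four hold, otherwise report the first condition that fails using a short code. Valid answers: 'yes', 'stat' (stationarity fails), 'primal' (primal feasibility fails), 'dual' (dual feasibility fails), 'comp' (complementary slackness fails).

Gradient of f: grad f(x) = Q x + c = (0, 0)
Constraint values g_i(x) = a_i^T x - b_i:
  g_1((-2, 0)) = 2
Stationarity residual: grad f(x) + sum_i lambda_i a_i = (0, 0)
  -> stationarity OK
Primal feasibility (all g_i <= 0): FAILS
Dual feasibility (all lambda_i >= 0): OK
Complementary slackness (lambda_i * g_i(x) = 0 for all i): OK

Verdict: the first failing condition is primal_feasibility -> primal.

primal
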